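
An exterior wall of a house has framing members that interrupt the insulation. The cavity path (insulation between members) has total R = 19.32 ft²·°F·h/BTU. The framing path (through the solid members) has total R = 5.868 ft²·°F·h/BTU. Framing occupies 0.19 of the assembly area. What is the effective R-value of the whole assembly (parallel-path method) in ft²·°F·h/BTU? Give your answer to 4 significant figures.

13.46 ft²·°F·h/BTU

U_eff = 0.81/19.32 + 0.19/5.868 = 0.041925 + 0.032379 = 0.074304
R_eff = 1/U_eff = 13.458 ft²·°F·h/BTU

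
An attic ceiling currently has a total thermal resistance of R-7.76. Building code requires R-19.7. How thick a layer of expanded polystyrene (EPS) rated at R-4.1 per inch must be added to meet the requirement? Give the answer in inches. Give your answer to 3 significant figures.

2.91 in

ΔR = 19.7 − 7.76 = 11.94 ft²·°F·h/BTU
L = ΔR / (R/in) = 11.94/4.1 = 2.912 in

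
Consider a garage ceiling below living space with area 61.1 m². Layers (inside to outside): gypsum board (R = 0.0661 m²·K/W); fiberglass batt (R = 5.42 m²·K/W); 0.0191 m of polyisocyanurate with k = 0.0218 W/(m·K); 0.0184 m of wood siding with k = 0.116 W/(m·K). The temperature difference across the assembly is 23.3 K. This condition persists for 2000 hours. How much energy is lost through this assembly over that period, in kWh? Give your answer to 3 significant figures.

437 kWh

0.0191/0.0218 = 0.8761
0.0184/0.116 = 0.1586
R_total = 0.0661 + 5.42 + 0.8761 + 0.1586 = 6.521 m²·K/W
Q = 61.1 × 23.3 / 6.521 = 218.3 W
E = 218.3 W × 2000 h / 1000 = 436.6 kWh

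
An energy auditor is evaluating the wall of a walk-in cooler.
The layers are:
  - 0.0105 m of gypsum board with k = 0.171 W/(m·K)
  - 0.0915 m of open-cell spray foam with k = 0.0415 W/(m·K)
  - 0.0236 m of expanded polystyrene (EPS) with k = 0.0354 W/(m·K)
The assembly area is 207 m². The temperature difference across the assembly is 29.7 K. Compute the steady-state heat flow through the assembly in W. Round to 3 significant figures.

2100 W

0.0105/0.171 = 0.0614
0.0915/0.0415 = 2.205
0.0236/0.0354 = 0.6667
R_total = 0.0614 + 2.205 + 0.6667 = 2.933 m²·K/W
Q = A·ΔT/R = 207 × 29.7 / 2.933 = 2096 W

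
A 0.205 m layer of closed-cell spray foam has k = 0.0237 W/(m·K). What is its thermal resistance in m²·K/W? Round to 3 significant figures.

R = L/k = 0.205/0.0237 = 8.65 m²·K/W

8.65 m²·K/W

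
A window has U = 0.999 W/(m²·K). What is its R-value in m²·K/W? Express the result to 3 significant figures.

R = 1/U = 1/0.999 = 1.001

1.00 m²·K/W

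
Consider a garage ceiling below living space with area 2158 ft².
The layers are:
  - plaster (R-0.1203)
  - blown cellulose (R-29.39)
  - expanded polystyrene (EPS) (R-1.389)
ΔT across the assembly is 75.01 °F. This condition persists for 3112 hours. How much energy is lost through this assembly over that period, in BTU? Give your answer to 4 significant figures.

16300000 BTU

R_total = 0.1203 + 29.39 + 1.389 = 30.899 ft²·°F·h/BTU
Q = 2158 × 75.01 / 30.899 = 5238.7 BTU/h
E = 5238.7 × 3112 = 16303000 BTU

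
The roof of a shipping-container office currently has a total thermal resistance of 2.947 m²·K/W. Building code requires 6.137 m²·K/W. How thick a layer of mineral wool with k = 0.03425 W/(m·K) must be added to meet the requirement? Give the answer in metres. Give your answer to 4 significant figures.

ΔR = 6.137 − 2.947 = 3.19 m²·K/W
L = ΔR × k = 3.19 × 0.03425 = 0.10926 m

0.1093 m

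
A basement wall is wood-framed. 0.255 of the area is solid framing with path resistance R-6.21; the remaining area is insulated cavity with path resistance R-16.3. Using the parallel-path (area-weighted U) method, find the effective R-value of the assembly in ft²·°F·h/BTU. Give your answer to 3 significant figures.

U_eff = 0.745/16.3 + 0.255/6.21 = 0.04571 + 0.04106 = 0.08677
R_eff = 1/U_eff = 11.52 ft²·°F·h/BTU

11.5 ft²·°F·h/BTU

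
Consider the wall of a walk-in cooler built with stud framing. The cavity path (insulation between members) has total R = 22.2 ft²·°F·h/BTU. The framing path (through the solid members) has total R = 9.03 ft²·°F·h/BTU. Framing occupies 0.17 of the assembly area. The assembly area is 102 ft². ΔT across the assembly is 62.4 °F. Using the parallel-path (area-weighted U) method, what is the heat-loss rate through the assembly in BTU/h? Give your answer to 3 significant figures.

U_eff = 0.83/22.2 + 0.17/9.03 = 0.03739 + 0.01883 = 0.05621
R_eff = 1/U_eff = 17.79 ft²·°F·h/BTU
Q = 102 × 62.4 / 17.79 = 357.8 BTU/h

358 BTU/h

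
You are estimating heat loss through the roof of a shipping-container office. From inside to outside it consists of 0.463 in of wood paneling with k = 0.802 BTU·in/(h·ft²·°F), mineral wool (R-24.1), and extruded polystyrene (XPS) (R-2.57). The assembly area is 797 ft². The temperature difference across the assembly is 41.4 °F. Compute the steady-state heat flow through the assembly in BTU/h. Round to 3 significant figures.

0.463/0.802 = 0.5773
R_total = 0.5773 + 24.1 + 2.57 = 27.25 ft²·°F·h/BTU
Q = A·ΔT/R = 797 × 41.4 / 27.25 = 1211 BTU/h

1210 BTU/h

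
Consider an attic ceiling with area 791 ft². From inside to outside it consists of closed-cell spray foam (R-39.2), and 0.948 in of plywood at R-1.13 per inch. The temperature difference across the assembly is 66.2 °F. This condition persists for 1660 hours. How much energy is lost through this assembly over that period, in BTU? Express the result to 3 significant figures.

2160000 BTU

0.948 × 1.13 = 1.071
R_total = 39.2 + 1.071 = 40.27 ft²·°F·h/BTU
Q = 791 × 66.2 / 40.27 = 1300 BTU/h
E = 1300 × 1660 = 2158000 BTU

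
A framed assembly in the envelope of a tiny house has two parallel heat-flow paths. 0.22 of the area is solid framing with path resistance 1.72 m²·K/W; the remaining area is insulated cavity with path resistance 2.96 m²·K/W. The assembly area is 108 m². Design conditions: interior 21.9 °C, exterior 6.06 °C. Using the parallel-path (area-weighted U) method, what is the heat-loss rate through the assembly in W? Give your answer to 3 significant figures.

U_eff = 0.78/2.96 + 0.22/1.72 = 0.2635 + 0.1279 = 0.3914
R_eff = 1/U_eff = 2.555 m²·K/W
Q = 108 × (21.9 − 6.06) / 2.555 = 669.6 W

670 W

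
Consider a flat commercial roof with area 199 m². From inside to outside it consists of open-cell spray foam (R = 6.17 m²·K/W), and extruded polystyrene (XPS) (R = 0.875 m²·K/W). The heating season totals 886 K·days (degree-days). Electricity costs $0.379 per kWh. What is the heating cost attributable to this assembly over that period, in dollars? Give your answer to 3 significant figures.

228 dollars

R_total = 6.17 + 0.875 = 7.045 m²·K/W
E = A × HDD × 24 / R / 1000 = 199 × 886 × 24 / 7.045 / 1000 = 600.6 kWh
Cost = 600.6 × 0.379 = $227.6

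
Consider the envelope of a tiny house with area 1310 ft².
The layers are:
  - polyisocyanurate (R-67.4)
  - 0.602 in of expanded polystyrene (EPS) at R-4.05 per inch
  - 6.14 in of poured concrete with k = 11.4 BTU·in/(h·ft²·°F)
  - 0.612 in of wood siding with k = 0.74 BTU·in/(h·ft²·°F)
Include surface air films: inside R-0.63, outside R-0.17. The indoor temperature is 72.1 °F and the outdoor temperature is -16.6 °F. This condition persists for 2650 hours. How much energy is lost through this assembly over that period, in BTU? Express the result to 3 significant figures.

4280000 BTU

0.602 × 4.05 = 2.438
6.14/11.4 = 0.5386
0.612/0.74 = 0.827
R_total = 0.63 + 67.4 + 2.438 + 0.5386 + 0.827 + 0.17 = 72 ft²·°F·h/BTU
Q = 1310 × (72.1 − (-16.6)) / 72 = 1614 BTU/h
E = 1614 × 2650 = 4276000 BTU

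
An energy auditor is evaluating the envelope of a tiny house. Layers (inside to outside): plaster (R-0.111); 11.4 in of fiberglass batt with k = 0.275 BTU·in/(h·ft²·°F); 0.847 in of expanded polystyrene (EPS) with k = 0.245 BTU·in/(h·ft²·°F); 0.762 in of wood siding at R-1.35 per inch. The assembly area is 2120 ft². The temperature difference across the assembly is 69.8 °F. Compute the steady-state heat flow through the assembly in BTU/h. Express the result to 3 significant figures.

3210 BTU/h

11.4/0.275 = 41.45
0.847/0.245 = 3.457
0.762 × 1.35 = 1.029
R_total = 0.111 + 41.45 + 3.457 + 1.029 = 46.05 ft²·°F·h/BTU
Q = A·ΔT/R = 2120 × 69.8 / 46.05 = 3213 BTU/h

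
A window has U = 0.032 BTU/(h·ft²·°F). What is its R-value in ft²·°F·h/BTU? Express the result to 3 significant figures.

31.2 ft²·°F·h/BTU

R = 1/U = 1/0.032 = 31.25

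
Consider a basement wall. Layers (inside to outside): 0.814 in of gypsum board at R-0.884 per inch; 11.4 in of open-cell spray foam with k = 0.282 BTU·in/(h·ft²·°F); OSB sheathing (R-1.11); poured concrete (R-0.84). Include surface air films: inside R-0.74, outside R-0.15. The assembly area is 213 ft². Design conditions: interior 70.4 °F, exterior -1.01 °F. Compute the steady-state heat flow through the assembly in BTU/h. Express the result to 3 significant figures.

0.814 × 0.884 = 0.7196
11.4/0.282 = 40.43
R_total = 0.74 + 0.7196 + 40.43 + 1.11 + 0.84 + 0.15 = 43.99 ft²·°F·h/BTU
Q = A·ΔT/R = 213 × (70.4 − (-1.01)) / 43.99 = 345.8 BTU/h

346 BTU/h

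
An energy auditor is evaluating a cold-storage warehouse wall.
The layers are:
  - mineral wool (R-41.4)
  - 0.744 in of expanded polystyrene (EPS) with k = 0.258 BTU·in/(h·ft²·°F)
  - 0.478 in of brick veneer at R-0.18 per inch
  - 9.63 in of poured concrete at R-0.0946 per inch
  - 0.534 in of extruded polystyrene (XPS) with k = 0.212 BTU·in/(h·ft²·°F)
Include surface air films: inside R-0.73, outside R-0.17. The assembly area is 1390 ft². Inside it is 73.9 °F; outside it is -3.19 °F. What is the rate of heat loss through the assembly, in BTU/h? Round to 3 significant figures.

2200 BTU/h

0.744/0.258 = 2.884
0.478 × 0.18 = 0.08604
9.63 × 0.0946 = 0.911
0.534/0.212 = 2.519
R_total = 0.73 + 41.4 + 2.884 + 0.08604 + 0.911 + 2.519 + 0.17 = 48.7 ft²·°F·h/BTU
Q = A·ΔT/R = 1390 × (73.9 − (-3.19)) / 48.7 = 2200 BTU/h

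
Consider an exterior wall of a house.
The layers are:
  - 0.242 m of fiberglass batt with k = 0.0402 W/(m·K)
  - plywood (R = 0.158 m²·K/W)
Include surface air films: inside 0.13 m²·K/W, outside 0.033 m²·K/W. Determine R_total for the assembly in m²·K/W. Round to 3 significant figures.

6.34 m²·K/W

0.242/0.0402 = 6.02
R_total = 0.13 + 6.02 + 0.158 + 0.033 = 6.341 m²·K/W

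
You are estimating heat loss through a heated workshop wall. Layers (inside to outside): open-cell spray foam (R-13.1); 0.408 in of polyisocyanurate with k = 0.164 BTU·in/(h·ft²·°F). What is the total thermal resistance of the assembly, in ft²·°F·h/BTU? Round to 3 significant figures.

0.408/0.164 = 2.488
R_total = 13.1 + 2.488 = 15.59 ft²·°F·h/BTU

15.6 ft²·°F·h/BTU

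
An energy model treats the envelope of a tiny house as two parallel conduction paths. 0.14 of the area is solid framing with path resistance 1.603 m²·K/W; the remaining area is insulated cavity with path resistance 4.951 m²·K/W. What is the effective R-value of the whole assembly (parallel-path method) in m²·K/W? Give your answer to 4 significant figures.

U_eff = 0.86/4.951 + 0.14/1.603 = 0.1737 + 0.087336 = 0.26104
R_eff = 1/U_eff = 3.8309 m²·K/W

3.831 m²·K/W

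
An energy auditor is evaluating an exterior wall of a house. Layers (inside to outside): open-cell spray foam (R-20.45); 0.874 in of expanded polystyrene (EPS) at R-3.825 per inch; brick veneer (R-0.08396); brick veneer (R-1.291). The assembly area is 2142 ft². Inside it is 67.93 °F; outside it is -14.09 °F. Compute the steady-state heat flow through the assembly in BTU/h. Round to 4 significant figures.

6981 BTU/h

0.874 × 3.825 = 3.3431
R_total = 20.45 + 3.3431 + 0.08396 + 1.291 = 25.168 ft²·°F·h/BTU
Q = A·ΔT/R = 2142 × (67.93 − (-14.09)) / 25.168 = 6980.6 BTU/h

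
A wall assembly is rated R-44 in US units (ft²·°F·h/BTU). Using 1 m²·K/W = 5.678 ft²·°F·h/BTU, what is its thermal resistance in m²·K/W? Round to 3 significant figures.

R_SI = 44/5.678 = 7.749

7.75 m²·K/W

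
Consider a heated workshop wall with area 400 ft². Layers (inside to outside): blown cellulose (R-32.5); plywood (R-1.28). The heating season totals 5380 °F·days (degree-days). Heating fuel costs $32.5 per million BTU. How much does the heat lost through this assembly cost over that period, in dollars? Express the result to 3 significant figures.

49.7 dollars

R_total = 32.5 + 1.28 = 33.78 ft²·°F·h/BTU
E = A × HDD × 24 / R = 400 × 5380 × 24 / 33.78 = 1529000 BTU
Cost = 1529000/10⁶ × 32.5 = $49.69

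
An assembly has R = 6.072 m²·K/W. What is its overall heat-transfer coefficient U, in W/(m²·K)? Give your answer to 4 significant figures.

0.1647 W/(m²·K)

U = 1/R = 1/6.072 = 0.16469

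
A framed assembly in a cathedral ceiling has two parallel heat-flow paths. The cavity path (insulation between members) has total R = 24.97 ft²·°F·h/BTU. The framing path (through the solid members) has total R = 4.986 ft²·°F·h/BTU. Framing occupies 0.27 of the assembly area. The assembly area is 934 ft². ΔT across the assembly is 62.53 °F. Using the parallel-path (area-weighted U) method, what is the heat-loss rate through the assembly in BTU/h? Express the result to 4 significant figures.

U_eff = 0.73/24.97 + 0.27/4.986 = 0.029235 + 0.054152 = 0.083387
R_eff = 1/U_eff = 11.992 ft²·°F·h/BTU
Q = 934 × 62.53 / 11.992 = 4870 BTU/h

4870 BTU/h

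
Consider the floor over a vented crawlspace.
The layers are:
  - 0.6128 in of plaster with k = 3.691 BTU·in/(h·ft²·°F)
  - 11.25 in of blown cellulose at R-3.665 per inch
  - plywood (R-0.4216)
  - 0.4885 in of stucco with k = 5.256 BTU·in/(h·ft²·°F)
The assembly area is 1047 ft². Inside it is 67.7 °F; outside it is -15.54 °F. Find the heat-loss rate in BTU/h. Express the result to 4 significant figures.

0.6128/3.691 = 0.16603
11.25 × 3.665 = 41.231
0.4885/5.256 = 0.092941
R_total = 0.16603 + 41.231 + 0.4216 + 0.092941 = 41.912 ft²·°F·h/BTU
Q = A·ΔT/R = 1047 × (67.7 − (-15.54)) / 41.912 = 2079.4 BTU/h

2079 BTU/h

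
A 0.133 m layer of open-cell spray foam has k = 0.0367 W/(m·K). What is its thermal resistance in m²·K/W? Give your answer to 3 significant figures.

R = L/k = 0.133/0.0367 = 3.624 m²·K/W

3.62 m²·K/W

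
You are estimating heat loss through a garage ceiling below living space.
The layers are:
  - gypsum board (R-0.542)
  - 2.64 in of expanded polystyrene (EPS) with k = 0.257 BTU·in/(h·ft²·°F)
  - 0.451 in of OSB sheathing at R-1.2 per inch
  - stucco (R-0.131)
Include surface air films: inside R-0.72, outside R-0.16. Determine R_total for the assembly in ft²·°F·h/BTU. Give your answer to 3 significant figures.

2.64/0.257 = 10.27
0.451 × 1.2 = 0.5412
R_total = 0.72 + 0.542 + 10.27 + 0.5412 + 0.131 + 0.16 = 12.37 ft²·°F·h/BTU

12.4 ft²·°F·h/BTU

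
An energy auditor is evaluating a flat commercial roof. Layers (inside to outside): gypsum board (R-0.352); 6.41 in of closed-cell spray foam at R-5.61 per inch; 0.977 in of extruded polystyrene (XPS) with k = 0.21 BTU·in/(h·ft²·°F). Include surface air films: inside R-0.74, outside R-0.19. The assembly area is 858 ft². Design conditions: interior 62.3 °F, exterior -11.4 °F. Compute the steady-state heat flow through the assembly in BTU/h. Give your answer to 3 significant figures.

6.41 × 5.61 = 35.96
0.977/0.21 = 4.652
R_total = 0.74 + 0.352 + 35.96 + 4.652 + 0.19 = 41.89 ft²·°F·h/BTU
Q = A·ΔT/R = 858 × (62.3 − (-11.4)) / 41.89 = 1509 BTU/h

1510 BTU/h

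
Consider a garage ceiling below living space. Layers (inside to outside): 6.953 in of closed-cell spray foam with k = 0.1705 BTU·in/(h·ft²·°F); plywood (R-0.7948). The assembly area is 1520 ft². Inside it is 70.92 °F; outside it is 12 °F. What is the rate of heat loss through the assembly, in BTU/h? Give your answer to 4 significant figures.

6.953/0.1705 = 40.78
R_total = 40.78 + 0.7948 = 41.575 ft²·°F·h/BTU
Q = A·ΔT/R = 1520 × (70.92 − 12) / 41.575 = 2154.1 BTU/h

2154 BTU/h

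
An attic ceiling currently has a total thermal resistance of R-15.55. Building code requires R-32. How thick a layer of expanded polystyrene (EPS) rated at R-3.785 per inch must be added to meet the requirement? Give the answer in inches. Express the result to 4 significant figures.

4.346 in

ΔR = 32 − 15.55 = 16.45 ft²·°F·h/BTU
L = ΔR / (R/in) = 16.45/3.785 = 4.3461 in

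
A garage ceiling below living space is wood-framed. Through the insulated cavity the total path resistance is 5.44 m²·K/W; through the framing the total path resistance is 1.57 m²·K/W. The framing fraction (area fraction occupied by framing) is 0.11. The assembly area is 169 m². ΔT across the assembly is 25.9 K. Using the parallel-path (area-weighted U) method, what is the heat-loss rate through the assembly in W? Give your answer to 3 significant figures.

1020 W

U_eff = 0.89/5.44 + 0.11/1.57 = 0.1636 + 0.07006 = 0.2337
R_eff = 1/U_eff = 4.28 m²·K/W
Q = 169 × 25.9 / 4.28 = 1023 W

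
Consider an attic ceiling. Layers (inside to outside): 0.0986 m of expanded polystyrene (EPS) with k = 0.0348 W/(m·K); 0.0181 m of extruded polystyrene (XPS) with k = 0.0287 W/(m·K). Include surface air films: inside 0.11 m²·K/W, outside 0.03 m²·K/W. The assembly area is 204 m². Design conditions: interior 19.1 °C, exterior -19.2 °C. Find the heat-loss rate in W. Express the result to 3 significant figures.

2170 W

0.0986/0.0348 = 2.833
0.0181/0.0287 = 0.6307
R_total = 0.11 + 2.833 + 0.6307 + 0.03 = 3.604 m²·K/W
Q = A·ΔT/R = 204 × (19.1 − (-19.2)) / 3.604 = 2168 W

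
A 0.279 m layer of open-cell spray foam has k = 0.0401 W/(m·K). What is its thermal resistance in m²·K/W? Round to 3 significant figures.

6.96 m²·K/W

R = L/k = 0.279/0.0401 = 6.958 m²·K/W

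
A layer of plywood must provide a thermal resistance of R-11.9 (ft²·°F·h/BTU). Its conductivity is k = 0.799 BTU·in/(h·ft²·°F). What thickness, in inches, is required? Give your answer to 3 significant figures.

9.51 in

L = R × k = 11.9 × 0.799 = 9.508 in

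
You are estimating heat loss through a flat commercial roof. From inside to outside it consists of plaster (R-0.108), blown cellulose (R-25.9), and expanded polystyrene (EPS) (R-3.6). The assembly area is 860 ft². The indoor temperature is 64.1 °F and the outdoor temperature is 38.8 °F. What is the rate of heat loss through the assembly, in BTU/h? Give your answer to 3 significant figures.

735 BTU/h

R_total = 0.108 + 25.9 + 3.6 = 29.61 ft²·°F·h/BTU
Q = A·ΔT/R = 860 × (64.1 − 38.8) / 29.61 = 734.9 BTU/h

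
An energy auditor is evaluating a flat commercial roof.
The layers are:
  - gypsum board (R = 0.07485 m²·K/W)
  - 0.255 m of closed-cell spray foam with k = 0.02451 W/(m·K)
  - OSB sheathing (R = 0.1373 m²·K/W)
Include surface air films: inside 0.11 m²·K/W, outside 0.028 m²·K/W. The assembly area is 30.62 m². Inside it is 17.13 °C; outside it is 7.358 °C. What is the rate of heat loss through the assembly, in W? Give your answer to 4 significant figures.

0.255/0.02451 = 10.404
R_total = 0.11 + 0.07485 + 10.404 + 0.1373 + 0.028 = 10.754 m²·K/W
Q = A·ΔT/R = 30.62 × (17.13 − 7.358) / 10.754 = 27.824 W

27.82 W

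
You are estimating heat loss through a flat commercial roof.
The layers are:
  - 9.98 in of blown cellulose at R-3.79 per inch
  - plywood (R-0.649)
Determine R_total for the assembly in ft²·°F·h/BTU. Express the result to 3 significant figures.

9.98 × 3.79 = 37.82
R_total = 37.82 + 0.649 = 38.47 ft²·°F·h/BTU

38.5 ft²·°F·h/BTU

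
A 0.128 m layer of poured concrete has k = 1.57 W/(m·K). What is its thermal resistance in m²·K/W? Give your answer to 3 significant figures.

0.0815 m²·K/W

R = L/k = 0.128/1.57 = 0.08153 m²·K/W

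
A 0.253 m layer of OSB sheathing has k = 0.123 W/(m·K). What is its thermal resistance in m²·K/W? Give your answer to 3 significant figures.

R = L/k = 0.253/0.123 = 2.057 m²·K/W

2.06 m²·K/W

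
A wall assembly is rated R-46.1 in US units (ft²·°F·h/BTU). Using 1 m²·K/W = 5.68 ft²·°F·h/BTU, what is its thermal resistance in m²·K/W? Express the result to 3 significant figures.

8.12 m²·K/W

R_SI = 46.1/5.68 = 8.116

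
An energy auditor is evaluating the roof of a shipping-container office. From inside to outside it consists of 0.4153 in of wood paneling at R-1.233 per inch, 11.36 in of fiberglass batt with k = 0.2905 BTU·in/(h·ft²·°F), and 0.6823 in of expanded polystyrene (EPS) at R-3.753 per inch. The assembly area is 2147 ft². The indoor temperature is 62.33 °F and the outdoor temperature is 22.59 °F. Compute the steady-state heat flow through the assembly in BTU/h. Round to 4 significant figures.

0.4153 × 1.233 = 0.51206
11.36/0.2905 = 39.105
0.6823 × 3.753 = 2.5607
R_total = 0.51206 + 39.105 + 2.5607 = 42.178 ft²·°F·h/BTU
Q = A·ΔT/R = 2147 × (62.33 − 22.59) / 42.178 = 2022.9 BTU/h

2023 BTU/h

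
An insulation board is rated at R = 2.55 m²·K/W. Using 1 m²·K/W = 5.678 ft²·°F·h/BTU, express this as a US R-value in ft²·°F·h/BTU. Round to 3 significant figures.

14.5 ft²·°F·h/BTU

R_US = 2.55 × 5.678 = 14.48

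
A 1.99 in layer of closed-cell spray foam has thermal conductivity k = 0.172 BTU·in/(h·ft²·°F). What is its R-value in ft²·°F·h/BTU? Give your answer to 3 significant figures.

R = L/k = 1.99/0.172 = 11.57 ft²·°F·h/BTU

11.6 ft²·°F·h/BTU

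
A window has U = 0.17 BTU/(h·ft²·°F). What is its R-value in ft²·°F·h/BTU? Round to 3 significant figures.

5.88 ft²·°F·h/BTU

R = 1/U = 1/0.17 = 5.882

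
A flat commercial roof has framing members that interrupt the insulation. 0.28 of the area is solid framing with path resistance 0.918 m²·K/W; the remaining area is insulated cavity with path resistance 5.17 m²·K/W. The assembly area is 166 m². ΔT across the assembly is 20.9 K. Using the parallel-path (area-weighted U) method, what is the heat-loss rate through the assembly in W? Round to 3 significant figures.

1540 W

U_eff = 0.72/5.17 + 0.28/0.918 = 0.1393 + 0.305 = 0.4443
R_eff = 1/U_eff = 2.251 m²·K/W
Q = 166 × 20.9 / 2.251 = 1541 W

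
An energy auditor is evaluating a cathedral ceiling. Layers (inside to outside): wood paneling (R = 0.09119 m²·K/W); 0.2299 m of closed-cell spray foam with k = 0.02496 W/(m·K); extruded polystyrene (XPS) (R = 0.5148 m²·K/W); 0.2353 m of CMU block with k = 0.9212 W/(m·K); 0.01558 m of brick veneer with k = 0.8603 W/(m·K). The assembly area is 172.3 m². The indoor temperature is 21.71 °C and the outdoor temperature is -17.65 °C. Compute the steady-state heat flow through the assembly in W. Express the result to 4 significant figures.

672.1 W

0.2299/0.02496 = 9.2107
0.2353/0.9212 = 0.25543
0.01558/0.8603 = 0.01811
R_total = 0.09119 + 9.2107 + 0.5148 + 0.25543 + 0.01811 = 10.09 m²·K/W
Q = A·ΔT/R = 172.3 × (21.71 − (-17.65)) / 10.09 = 672.11 W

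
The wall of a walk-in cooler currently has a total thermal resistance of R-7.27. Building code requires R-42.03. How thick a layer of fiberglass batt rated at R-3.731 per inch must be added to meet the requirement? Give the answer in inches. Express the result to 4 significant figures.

9.317 in

ΔR = 42.03 − 7.27 = 34.76 ft²·°F·h/BTU
L = ΔR / (R/in) = 34.76/3.731 = 9.3165 in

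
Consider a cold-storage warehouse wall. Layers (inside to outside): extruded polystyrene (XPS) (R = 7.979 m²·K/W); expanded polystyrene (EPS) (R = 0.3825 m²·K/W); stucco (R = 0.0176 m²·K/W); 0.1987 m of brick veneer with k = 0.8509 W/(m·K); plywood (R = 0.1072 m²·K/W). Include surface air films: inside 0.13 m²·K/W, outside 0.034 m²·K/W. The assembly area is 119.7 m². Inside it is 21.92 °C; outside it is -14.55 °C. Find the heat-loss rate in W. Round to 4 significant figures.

491.4 W

0.1987/0.8509 = 0.23352
R_total = 0.13 + 7.979 + 0.3825 + 0.0176 + 0.23352 + 0.1072 + 0.034 = 8.8838 m²·K/W
Q = A·ΔT/R = 119.7 × (21.92 − (-14.55)) / 8.8838 = 491.39 W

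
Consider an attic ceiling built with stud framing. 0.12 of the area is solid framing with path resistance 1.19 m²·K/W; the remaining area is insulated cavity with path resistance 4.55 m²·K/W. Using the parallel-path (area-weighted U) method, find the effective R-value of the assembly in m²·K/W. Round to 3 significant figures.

U_eff = 0.88/4.55 + 0.12/1.19 = 0.1934 + 0.1008 = 0.2942
R_eff = 1/U_eff = 3.399 m²·K/W

3.40 m²·K/W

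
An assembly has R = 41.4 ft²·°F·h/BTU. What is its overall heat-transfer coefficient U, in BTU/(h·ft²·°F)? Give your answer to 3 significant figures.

U = 1/R = 1/41.4 = 0.02415

0.0242 BTU/(h·ft²·°F)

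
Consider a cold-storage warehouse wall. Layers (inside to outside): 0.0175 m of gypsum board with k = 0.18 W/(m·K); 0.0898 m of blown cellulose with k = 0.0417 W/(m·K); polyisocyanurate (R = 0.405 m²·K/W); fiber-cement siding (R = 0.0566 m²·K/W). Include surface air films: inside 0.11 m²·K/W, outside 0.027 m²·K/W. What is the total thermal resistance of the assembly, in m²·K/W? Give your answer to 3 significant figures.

2.85 m²·K/W

0.0175/0.18 = 0.09722
0.0898/0.0417 = 2.153
R_total = 0.11 + 0.09722 + 2.153 + 0.405 + 0.0566 + 0.027 = 2.849 m²·K/W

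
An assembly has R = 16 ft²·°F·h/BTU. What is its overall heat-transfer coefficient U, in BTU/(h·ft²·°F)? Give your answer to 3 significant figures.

U = 1/R = 1/16 = 0.0625

0.0625 BTU/(h·ft²·°F)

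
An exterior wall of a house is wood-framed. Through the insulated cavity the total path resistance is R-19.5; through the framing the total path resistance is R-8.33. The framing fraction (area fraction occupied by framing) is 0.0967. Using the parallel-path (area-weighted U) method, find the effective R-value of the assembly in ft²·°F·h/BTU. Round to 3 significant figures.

U_eff = 0.9033/19.5 + 0.0967/8.33 = 0.04632 + 0.01161 = 0.05793
R_eff = 1/U_eff = 17.26 ft²·°F·h/BTU

17.3 ft²·°F·h/BTU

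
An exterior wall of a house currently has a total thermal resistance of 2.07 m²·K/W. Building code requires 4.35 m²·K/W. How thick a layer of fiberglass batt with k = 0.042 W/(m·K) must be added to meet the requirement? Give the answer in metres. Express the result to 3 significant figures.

0.0958 m

ΔR = 4.35 − 2.07 = 2.28 m²·K/W
L = ΔR × k = 2.28 × 0.042 = 0.09576 m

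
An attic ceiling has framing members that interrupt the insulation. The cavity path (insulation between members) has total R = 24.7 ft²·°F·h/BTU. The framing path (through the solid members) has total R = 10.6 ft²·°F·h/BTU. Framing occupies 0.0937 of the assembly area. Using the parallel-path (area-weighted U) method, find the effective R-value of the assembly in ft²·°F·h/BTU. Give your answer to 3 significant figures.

U_eff = 0.9063/24.7 + 0.0937/10.6 = 0.03669 + 0.00884 = 0.04553
R_eff = 1/U_eff = 21.96 ft²·°F·h/BTU

22.0 ft²·°F·h/BTU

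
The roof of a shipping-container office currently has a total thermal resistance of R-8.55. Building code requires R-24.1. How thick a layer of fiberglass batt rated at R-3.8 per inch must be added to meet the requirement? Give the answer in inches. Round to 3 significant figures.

ΔR = 24.1 − 8.55 = 15.55 ft²·°F·h/BTU
L = ΔR / (R/in) = 15.55/3.8 = 4.092 in

4.09 in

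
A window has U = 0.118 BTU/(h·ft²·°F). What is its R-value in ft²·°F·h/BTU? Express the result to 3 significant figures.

8.47 ft²·°F·h/BTU

R = 1/U = 1/0.118 = 8.475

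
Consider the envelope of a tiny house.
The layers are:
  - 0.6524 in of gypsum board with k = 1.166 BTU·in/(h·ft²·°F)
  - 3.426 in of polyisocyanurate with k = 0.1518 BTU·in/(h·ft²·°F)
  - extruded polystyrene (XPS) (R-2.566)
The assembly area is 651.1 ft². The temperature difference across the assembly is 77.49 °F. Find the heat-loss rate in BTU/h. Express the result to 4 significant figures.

0.6524/1.166 = 0.55952
3.426/0.1518 = 22.569
R_total = 0.55952 + 22.569 + 2.566 = 25.695 ft²·°F·h/BTU
Q = A·ΔT/R = 651.1 × 77.49 / 25.695 = 1963.6 BTU/h

1964 BTU/h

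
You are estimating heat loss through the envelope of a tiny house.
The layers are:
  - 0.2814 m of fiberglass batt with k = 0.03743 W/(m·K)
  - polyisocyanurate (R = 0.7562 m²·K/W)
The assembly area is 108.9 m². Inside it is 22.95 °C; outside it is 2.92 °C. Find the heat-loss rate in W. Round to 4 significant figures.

0.2814/0.03743 = 7.518
R_total = 7.518 + 0.7562 = 8.2742 m²·K/W
Q = A·ΔT/R = 108.9 × (22.95 − 2.92) / 8.2742 = 263.62 W

263.6 W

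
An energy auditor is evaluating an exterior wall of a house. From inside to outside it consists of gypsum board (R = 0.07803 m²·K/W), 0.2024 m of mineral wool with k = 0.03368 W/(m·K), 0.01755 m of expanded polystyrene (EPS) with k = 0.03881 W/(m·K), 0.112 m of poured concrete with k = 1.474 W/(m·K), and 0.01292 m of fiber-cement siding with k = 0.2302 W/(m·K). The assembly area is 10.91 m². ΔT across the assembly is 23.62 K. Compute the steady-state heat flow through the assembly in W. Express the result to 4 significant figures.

38.62 W

0.2024/0.03368 = 6.0095
0.01755/0.03881 = 0.4522
0.112/1.474 = 0.075984
0.01292/0.2302 = 0.056125
R_total = 0.07803 + 6.0095 + 0.4522 + 0.075984 + 0.056125 = 6.6718 m²·K/W
Q = A·ΔT/R = 10.91 × 23.62 / 6.6718 = 38.624 W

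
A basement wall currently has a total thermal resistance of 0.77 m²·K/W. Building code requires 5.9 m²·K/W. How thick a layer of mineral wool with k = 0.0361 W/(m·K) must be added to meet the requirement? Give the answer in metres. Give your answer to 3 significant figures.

0.185 m

ΔR = 5.9 − 0.77 = 5.13 m²·K/W
L = ΔR × k = 5.13 × 0.0361 = 0.1852 m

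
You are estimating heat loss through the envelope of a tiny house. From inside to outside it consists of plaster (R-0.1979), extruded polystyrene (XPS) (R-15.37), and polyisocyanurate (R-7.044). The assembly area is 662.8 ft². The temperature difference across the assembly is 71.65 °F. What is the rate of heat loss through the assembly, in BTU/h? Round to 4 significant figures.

R_total = 0.1979 + 15.37 + 7.044 = 22.612 ft²·°F·h/BTU
Q = A·ΔT/R = 662.8 × 71.65 / 22.612 = 2100.2 BTU/h

2100 BTU/h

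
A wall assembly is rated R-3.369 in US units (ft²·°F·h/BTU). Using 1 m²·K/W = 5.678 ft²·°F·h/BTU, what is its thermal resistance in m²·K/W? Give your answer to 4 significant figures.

0.5933 m²·K/W

R_SI = 3.369/5.678 = 0.59334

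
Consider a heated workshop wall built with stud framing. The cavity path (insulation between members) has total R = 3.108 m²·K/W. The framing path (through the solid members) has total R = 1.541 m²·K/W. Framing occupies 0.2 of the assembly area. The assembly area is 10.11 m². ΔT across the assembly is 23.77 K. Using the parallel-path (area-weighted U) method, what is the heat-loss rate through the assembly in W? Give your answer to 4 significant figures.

U_eff = 0.8/3.108 + 0.2/1.541 = 0.2574 + 0.12979 = 0.38719
R_eff = 1/U_eff = 2.5827 m²·K/W
Q = 10.11 × 23.77 / 2.5827 = 93.047 W

93.05 W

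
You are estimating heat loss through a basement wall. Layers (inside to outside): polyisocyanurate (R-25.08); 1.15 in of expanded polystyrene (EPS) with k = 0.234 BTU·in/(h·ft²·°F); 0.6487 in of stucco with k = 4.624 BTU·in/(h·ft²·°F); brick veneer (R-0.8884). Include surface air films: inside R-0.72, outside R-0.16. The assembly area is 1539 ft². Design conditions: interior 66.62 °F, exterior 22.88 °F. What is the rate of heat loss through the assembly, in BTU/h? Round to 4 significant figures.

2110 BTU/h

1.15/0.234 = 4.9145
0.6487/4.624 = 0.14029
R_total = 0.72 + 25.08 + 4.9145 + 0.14029 + 0.8884 + 0.16 = 31.903 ft²·°F·h/BTU
Q = A·ΔT/R = 1539 × (66.62 − 22.88) / 31.903 = 2110 BTU/h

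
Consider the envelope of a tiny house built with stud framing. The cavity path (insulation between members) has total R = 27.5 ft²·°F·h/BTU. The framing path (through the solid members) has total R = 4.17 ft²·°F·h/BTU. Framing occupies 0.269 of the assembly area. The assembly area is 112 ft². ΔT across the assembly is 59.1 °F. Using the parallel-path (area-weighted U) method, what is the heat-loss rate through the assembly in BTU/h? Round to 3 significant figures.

603 BTU/h

U_eff = 0.731/27.5 + 0.269/4.17 = 0.02658 + 0.06451 = 0.09109
R_eff = 1/U_eff = 10.98 ft²·°F·h/BTU
Q = 112 × 59.1 / 10.98 = 602.9 BTU/h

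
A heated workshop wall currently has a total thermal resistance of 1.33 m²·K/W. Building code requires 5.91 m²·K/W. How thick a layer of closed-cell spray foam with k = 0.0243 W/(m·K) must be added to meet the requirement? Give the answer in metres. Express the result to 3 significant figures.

ΔR = 5.91 − 1.33 = 4.58 m²·K/W
L = ΔR × k = 4.58 × 0.0243 = 0.1113 m

0.111 m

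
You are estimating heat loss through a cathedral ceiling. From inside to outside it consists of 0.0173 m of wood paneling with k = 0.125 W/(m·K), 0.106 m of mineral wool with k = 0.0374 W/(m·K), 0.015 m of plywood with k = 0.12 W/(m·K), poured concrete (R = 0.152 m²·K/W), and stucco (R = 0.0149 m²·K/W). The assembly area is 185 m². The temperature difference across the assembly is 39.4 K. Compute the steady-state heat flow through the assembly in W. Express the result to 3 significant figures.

2230 W

0.0173/0.125 = 0.1384
0.106/0.0374 = 2.834
0.015/0.12 = 0.125
R_total = 0.1384 + 2.834 + 0.125 + 0.152 + 0.0149 = 3.265 m²·K/W
Q = A·ΔT/R = 185 × 39.4 / 3.265 = 2233 W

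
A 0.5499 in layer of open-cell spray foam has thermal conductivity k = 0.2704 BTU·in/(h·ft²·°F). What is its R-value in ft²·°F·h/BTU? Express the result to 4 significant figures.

R = L/k = 0.5499/0.2704 = 2.0337 ft²·°F·h/BTU

2.034 ft²·°F·h/BTU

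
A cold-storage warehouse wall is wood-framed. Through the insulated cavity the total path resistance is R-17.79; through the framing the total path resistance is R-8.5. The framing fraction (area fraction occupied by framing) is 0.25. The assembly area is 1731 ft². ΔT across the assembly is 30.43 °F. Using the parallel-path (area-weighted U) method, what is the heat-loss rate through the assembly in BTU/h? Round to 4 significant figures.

3770 BTU/h

U_eff = 0.75/17.79 + 0.25/8.5 = 0.042159 + 0.029412 = 0.07157
R_eff = 1/U_eff = 13.972 ft²·°F·h/BTU
Q = 1731 × 30.43 / 13.972 = 3769.9 BTU/h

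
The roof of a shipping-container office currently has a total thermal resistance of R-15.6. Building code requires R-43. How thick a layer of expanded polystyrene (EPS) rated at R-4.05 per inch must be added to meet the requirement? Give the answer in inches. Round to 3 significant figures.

ΔR = 43 − 15.6 = 27.4 ft²·°F·h/BTU
L = ΔR / (R/in) = 27.4/4.05 = 6.765 in

6.77 in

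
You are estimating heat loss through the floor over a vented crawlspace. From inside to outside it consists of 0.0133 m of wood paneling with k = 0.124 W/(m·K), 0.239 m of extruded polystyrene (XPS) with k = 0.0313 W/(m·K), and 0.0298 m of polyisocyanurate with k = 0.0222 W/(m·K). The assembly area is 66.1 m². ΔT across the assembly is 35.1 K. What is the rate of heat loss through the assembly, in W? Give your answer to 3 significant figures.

255 W

0.0133/0.124 = 0.1073
0.239/0.0313 = 7.636
0.0298/0.0222 = 1.342
R_total = 0.1073 + 7.636 + 1.342 = 9.085 m²·K/W
Q = A·ΔT/R = 66.1 × 35.1 / 9.085 = 255.4 W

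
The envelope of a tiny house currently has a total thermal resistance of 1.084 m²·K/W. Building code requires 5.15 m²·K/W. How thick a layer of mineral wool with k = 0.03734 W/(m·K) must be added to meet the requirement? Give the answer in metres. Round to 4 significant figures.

ΔR = 5.15 − 1.084 = 4.066 m²·K/W
L = ΔR × k = 4.066 × 0.03734 = 0.15182 m

0.1518 m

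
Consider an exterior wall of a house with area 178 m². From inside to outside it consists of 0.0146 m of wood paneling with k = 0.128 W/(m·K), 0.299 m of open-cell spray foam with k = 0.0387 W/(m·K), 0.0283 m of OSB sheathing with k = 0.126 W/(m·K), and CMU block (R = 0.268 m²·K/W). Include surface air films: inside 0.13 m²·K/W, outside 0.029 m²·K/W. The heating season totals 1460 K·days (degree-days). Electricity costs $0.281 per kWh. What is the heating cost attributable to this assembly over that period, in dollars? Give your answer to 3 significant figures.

0.0146/0.128 = 0.1141
0.299/0.0387 = 7.726
0.0283/0.126 = 0.2246
R_total = 0.13 + 0.1141 + 7.726 + 0.2246 + 0.268 + 0.029 = 8.492 m²·K/W
E = A × HDD × 24 / R / 1000 = 178 × 1460 × 24 / 8.492 / 1000 = 734.5 kWh
Cost = 734.5 × 0.281 = $206.4

206 dollars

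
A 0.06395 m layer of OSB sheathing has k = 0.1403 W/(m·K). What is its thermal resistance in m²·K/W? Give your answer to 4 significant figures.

0.4558 m²·K/W

R = L/k = 0.06395/0.1403 = 0.45581 m²·K/W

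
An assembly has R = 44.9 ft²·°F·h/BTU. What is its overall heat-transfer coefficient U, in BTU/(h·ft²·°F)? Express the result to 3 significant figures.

U = 1/R = 1/44.9 = 0.02227

0.0223 BTU/(h·ft²·°F)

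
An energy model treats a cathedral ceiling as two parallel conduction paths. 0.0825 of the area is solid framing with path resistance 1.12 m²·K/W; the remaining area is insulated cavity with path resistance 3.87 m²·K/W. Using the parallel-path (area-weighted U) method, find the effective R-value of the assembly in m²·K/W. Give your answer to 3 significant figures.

3.22 m²·K/W

U_eff = 0.9175/3.87 + 0.0825/1.12 = 0.2371 + 0.07366 = 0.3107
R_eff = 1/U_eff = 3.218 m²·K/W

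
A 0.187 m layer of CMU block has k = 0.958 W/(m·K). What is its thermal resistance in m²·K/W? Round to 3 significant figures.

0.195 m²·K/W

R = L/k = 0.187/0.958 = 0.1952 m²·K/W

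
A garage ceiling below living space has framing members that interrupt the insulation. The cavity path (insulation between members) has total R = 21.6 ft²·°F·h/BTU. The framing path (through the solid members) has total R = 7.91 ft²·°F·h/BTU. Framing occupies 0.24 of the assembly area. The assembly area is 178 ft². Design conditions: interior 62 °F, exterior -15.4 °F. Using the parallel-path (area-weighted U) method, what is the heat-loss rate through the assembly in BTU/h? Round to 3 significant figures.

U_eff = 0.76/21.6 + 0.24/7.91 = 0.03519 + 0.03034 = 0.06553
R_eff = 1/U_eff = 15.26 ft²·°F·h/BTU
Q = 178 × (62 − (-15.4)) / 15.26 = 902.8 BTU/h

903 BTU/h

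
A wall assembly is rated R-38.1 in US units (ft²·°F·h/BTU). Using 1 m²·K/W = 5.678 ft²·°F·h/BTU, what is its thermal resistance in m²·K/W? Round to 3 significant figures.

6.71 m²·K/W

R_SI = 38.1/5.678 = 6.71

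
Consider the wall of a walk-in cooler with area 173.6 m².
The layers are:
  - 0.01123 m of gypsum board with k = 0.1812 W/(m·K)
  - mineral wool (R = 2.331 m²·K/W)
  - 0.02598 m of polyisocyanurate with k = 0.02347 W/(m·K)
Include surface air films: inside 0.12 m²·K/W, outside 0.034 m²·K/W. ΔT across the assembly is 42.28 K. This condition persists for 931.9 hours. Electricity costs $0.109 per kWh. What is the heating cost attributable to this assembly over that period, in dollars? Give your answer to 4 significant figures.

0.01123/0.1812 = 0.061976
0.02598/0.02347 = 1.1069
R_total = 0.12 + 0.061976 + 2.331 + 1.1069 + 0.034 = 3.6539 m²·K/W
Q = 173.6 × 42.28 / 3.6539 = 2008.7 W
E = 2008.7 W × 931.9 h / 1000 = 1872 kWh
Cost = 1872 × 0.109 = $204.04

204.0 dollars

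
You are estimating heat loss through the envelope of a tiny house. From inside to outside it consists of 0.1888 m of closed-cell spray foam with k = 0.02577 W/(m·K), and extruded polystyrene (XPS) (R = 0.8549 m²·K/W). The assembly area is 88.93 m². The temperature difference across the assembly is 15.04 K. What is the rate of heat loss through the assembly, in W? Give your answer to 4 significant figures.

0.1888/0.02577 = 7.3263
R_total = 7.3263 + 0.8549 = 8.1812 m²·K/W
Q = A·ΔT/R = 88.93 × 15.04 / 8.1812 = 163.48 W

163.5 W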